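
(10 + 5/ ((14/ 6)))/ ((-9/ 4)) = -340/ 63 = -5.40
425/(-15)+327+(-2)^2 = 908/3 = 302.67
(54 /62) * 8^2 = 1728 /31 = 55.74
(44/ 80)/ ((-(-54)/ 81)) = 33/ 40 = 0.82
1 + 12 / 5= 17 / 5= 3.40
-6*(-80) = 480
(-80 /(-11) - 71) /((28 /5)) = -3505 /308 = -11.38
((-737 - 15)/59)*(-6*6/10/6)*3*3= 20304/295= 68.83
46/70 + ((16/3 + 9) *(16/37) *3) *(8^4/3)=98634233/3885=25388.48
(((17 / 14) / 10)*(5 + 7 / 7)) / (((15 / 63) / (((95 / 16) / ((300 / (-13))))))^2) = 0.85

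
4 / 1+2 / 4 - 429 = -849 / 2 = -424.50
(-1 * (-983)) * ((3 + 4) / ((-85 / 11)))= -75691 / 85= -890.48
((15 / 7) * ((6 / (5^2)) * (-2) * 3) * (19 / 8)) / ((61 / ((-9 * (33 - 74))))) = -44.33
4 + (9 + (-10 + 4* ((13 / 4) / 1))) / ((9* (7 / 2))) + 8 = 260 / 21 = 12.38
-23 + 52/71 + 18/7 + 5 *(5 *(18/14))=12.45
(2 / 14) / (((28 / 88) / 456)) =10032 / 49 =204.73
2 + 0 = 2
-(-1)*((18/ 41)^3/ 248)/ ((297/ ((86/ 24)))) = 387/ 94008244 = 0.00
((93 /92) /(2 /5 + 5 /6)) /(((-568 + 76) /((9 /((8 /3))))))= -12555 /2233024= -0.01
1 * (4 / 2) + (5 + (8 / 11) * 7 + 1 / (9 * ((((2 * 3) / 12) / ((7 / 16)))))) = 12.19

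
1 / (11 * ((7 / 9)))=9 / 77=0.12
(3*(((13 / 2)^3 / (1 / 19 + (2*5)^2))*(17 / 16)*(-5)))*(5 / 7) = -53222325 / 1703296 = -31.25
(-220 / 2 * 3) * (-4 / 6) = 220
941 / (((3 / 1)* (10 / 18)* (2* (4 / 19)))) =53637 / 40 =1340.92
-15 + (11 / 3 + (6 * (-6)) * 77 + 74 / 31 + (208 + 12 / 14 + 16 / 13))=-21757174 / 8463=-2570.86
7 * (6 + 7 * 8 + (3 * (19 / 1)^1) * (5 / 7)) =719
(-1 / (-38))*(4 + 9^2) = 85 / 38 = 2.24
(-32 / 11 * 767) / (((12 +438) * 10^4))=-767 / 1546875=-0.00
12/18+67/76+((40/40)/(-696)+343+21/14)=4576123/13224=346.05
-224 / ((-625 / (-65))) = -2912 / 125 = -23.30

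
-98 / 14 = -7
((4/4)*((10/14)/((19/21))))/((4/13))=195/76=2.57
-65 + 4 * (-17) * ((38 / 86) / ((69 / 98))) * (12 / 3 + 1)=-825935 / 2967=-278.37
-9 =-9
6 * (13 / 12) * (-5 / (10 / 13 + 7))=-845 / 202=-4.18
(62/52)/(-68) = -31/1768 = -0.02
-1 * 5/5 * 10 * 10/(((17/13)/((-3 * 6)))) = 1376.47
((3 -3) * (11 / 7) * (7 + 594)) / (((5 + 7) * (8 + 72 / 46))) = 0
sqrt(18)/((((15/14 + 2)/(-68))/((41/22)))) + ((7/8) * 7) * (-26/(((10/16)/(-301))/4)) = 1533896/5-58548 * sqrt(2)/473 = 306604.15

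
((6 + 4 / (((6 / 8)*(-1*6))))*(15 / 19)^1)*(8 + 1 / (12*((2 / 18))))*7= 247.15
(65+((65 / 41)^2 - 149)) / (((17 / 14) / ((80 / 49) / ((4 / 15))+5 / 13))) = -1135555910 / 2600507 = -436.67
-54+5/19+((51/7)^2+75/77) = 3265/10241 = 0.32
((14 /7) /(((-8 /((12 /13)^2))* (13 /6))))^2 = 46656 /4826809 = 0.01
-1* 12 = -12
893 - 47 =846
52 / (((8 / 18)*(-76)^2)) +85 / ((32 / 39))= 1196949 / 11552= 103.61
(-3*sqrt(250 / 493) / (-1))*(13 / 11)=195*sqrt(4930) / 5423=2.52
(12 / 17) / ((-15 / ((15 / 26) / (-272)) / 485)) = 1455 / 30056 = 0.05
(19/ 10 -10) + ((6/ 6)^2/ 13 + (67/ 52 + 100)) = 24249/ 260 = 93.27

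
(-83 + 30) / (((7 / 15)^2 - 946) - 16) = 11925 / 216401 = 0.06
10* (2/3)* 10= 200/3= 66.67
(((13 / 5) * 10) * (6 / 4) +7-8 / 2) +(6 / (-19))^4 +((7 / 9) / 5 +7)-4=264870592 / 5864445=45.17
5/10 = 1/2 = 0.50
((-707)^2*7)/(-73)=-3498943/73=-47930.73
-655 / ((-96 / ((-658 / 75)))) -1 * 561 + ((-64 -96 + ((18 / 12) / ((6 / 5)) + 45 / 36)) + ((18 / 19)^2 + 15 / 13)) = -2623114927 / 3378960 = -776.31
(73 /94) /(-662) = -73 /62228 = -0.00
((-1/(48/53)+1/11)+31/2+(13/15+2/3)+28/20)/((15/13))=597857/39600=15.10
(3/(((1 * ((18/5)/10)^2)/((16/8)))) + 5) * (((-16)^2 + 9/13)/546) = 4621745/191646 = 24.12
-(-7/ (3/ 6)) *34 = 476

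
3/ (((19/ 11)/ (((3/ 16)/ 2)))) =99/ 608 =0.16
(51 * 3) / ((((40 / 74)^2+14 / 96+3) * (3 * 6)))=2.47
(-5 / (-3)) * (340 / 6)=850 / 9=94.44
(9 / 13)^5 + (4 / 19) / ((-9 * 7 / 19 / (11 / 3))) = -5176631 / 70174377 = -0.07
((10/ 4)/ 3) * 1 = 5/ 6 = 0.83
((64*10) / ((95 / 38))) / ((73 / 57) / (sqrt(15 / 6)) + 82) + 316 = 17427381596 / 54610361 - 532608*sqrt(10) / 54610361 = 319.09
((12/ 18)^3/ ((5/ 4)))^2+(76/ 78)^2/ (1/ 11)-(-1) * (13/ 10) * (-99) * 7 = -5484912733/ 6160050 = -890.40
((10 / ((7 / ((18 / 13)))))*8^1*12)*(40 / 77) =691200 / 7007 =98.64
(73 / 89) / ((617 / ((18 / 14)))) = 657 / 384391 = 0.00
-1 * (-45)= 45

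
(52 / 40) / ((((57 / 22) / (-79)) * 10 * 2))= -1.98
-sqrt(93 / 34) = -sqrt(3162) / 34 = -1.65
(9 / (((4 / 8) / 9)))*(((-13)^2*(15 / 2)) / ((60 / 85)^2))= 6593535 / 16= 412095.94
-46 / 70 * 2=-46 / 35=-1.31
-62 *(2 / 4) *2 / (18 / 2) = -62 / 9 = -6.89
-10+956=946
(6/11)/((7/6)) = 36/77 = 0.47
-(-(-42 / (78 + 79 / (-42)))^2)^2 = -9682651996416 / 104464936614481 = -0.09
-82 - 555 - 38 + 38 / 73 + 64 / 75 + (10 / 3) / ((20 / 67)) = -2417977 / 3650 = -662.46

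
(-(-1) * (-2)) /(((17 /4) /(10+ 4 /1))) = -112 /17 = -6.59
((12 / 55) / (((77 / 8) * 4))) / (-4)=-6 / 4235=-0.00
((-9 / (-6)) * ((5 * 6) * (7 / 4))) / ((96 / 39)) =4095 / 128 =31.99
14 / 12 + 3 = 25 / 6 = 4.17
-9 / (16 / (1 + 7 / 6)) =-39 / 32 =-1.22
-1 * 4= -4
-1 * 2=-2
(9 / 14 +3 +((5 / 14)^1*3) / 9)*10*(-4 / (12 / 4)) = -3160 / 63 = -50.16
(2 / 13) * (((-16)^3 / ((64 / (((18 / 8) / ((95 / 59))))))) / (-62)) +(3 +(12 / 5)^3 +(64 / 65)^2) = 224158643 / 12442625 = 18.02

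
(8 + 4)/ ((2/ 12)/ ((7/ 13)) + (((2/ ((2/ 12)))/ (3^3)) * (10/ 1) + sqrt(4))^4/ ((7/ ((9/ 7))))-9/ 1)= 857304/ 22012127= 0.04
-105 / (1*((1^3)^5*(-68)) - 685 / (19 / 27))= 1995 / 19787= 0.10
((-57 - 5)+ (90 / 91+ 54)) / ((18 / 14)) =-638 / 117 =-5.45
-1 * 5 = -5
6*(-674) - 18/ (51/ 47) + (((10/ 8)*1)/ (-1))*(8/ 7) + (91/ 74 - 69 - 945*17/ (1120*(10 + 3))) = -4130.89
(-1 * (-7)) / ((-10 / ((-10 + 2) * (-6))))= -168 / 5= -33.60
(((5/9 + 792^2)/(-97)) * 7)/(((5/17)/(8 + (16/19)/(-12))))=-303653753228/248805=-1220448.76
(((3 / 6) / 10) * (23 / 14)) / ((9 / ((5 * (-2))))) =-23 / 252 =-0.09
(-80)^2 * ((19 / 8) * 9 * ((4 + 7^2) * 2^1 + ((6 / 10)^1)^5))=1813929696 / 125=14511437.57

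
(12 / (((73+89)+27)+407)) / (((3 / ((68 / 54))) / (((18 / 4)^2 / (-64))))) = -51 / 19072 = -0.00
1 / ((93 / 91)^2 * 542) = 8281 / 4687758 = 0.00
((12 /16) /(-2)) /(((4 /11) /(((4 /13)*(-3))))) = 99 /104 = 0.95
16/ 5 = 3.20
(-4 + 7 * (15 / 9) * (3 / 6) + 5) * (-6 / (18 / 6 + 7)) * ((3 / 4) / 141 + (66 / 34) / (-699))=-77613 / 7446680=-0.01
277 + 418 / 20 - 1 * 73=224.90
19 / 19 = 1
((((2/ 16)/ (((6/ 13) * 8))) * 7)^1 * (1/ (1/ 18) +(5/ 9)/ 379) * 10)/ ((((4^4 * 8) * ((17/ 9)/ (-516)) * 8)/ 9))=-10812147255/ 1688993792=-6.40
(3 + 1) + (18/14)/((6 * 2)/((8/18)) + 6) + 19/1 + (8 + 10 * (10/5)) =3930/77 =51.04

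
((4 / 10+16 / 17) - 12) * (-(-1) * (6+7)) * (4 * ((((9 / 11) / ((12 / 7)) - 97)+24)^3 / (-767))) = -14719010482563 / 53399720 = -275638.35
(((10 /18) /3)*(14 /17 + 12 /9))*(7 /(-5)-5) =-3520 /1377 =-2.56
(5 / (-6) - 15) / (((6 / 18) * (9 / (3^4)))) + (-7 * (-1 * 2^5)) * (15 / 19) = -9525 / 38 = -250.66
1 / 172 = 0.01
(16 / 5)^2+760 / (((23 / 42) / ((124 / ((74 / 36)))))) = 1781353856 / 21275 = 83729.91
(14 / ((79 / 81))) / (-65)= -1134 / 5135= -0.22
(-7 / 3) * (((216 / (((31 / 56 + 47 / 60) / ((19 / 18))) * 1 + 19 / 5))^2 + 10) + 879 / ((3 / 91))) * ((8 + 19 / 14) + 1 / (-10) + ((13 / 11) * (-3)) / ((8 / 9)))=-350239.41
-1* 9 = -9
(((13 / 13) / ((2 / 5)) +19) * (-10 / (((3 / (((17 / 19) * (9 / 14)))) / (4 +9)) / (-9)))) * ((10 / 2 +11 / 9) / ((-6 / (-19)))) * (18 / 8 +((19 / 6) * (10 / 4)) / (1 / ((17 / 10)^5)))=261496740349 / 24000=10895697.51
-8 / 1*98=-784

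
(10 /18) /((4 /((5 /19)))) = 25 /684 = 0.04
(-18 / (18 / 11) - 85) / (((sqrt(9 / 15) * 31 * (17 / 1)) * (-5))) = 32 * sqrt(15) / 2635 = 0.05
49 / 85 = 0.58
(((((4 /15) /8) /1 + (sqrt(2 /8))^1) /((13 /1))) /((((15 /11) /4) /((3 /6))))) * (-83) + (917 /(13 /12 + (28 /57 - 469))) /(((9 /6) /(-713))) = 289131998216 /311726025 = 927.52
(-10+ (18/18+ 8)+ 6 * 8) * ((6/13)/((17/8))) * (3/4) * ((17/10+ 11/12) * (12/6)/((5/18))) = 796932/5525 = 144.24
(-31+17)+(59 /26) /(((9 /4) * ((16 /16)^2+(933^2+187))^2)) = -1241732481982784 /88695177284493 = -14.00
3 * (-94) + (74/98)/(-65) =-898207/3185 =-282.01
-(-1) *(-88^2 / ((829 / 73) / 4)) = -2261248 / 829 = -2727.68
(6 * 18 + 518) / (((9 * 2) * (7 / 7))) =34.78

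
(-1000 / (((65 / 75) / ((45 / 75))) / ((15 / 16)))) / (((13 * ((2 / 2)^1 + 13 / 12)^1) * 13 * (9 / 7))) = -3150 / 2197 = -1.43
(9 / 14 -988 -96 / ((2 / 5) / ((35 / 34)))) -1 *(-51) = -281653 / 238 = -1183.42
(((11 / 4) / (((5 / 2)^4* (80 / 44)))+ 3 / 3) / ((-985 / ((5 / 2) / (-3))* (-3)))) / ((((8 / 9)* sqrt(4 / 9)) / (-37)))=180153 / 9850000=0.02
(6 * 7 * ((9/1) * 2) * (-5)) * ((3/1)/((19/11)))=-124740/19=-6565.26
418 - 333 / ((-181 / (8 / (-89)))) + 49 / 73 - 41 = 443930658 / 1175957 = 377.51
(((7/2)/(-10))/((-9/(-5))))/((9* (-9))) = 0.00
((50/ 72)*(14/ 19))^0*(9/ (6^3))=1/ 24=0.04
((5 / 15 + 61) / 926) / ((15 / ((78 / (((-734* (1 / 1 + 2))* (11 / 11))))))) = -1196 / 7646445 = -0.00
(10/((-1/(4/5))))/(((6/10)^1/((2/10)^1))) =-8/3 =-2.67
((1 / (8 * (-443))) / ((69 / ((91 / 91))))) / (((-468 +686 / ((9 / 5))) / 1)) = 3 / 63742384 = 0.00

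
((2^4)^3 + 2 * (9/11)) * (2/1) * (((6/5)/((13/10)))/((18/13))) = 180296/33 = 5463.52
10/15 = 2/3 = 0.67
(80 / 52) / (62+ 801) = 20 / 11219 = 0.00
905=905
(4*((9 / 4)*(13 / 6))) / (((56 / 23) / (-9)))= -8073 / 112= -72.08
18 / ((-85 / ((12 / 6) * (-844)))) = 30384 / 85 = 357.46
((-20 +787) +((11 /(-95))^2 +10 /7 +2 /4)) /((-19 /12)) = -582934914 /1200325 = -485.65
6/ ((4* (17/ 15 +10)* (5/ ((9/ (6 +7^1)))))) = 81/ 4342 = 0.02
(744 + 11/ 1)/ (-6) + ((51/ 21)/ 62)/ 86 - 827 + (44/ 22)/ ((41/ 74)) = -4357742867/ 4590852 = -949.22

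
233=233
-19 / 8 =-2.38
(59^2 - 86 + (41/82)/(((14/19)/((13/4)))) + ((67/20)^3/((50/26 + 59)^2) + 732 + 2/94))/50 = 6817199969091563/82547942400000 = 82.58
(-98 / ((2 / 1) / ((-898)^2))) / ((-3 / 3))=39513796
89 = 89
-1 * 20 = -20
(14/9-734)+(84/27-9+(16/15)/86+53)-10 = -149494/215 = -695.32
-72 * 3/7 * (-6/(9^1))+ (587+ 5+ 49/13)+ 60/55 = 618049/1001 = 617.43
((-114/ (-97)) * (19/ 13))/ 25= 2166/ 31525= 0.07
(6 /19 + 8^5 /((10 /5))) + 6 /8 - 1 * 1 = 1245189 /76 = 16384.07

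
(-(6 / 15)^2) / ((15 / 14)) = -56 / 375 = -0.15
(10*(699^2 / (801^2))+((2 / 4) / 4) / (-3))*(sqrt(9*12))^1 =4319357*sqrt(3) / 95052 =78.71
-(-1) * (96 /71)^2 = 9216 /5041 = 1.83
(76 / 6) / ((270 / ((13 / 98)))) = 247 / 39690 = 0.01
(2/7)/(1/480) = 960/7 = 137.14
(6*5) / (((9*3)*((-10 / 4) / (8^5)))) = -131072 / 9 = -14563.56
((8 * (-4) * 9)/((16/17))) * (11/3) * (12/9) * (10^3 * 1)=-1496000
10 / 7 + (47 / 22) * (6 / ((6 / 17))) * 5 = 28185 / 154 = 183.02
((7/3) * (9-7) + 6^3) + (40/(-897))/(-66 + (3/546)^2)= 11095641426/50282209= 220.67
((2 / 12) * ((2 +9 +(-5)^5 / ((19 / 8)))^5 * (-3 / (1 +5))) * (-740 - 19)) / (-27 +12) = 15946724554735217.59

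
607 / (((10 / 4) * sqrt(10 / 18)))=325.75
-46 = -46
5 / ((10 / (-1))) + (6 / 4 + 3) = 4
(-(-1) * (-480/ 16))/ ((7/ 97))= -2910/ 7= -415.71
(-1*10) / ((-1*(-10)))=-1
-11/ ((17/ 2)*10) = -11/ 85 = -0.13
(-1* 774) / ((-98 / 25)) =9675 / 49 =197.45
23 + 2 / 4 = 47 / 2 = 23.50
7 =7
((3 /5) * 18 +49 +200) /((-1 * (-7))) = 1299 /35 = 37.11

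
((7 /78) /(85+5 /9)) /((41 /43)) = 129 /117260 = 0.00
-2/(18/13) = -13/9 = -1.44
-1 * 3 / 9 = -1 / 3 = -0.33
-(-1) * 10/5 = 2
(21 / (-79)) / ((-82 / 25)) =0.08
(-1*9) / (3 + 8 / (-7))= -63 / 13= -4.85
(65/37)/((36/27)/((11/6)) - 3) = -143/185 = -0.77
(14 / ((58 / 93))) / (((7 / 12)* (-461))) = -0.08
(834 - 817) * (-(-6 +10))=-68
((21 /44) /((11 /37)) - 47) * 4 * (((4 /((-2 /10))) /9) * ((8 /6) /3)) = 1757680 /9801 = 179.34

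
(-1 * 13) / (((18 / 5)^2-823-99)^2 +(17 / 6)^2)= -292500 / 18593139361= -0.00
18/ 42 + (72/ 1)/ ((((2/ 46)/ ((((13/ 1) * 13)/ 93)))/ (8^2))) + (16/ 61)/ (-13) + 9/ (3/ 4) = 33144003281/ 172081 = 192606.99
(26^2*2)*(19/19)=1352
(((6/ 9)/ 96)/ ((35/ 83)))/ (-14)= -83/ 70560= -0.00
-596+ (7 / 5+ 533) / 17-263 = -827.56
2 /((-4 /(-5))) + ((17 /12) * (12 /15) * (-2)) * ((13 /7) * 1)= -359 /210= -1.71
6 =6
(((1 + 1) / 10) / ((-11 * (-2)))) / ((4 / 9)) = 9 / 440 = 0.02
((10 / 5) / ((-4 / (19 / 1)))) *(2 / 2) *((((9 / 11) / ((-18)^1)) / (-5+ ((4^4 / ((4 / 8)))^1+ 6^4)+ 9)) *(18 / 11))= 57 / 146168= 0.00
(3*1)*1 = 3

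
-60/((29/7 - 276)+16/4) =28/125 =0.22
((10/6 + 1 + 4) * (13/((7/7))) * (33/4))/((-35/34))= -4862/7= -694.57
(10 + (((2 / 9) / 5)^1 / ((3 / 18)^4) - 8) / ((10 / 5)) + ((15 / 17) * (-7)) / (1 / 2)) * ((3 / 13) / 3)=1908 / 1105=1.73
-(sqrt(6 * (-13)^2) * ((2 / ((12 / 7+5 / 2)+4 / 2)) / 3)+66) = -66-364 * sqrt(6) / 261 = -69.42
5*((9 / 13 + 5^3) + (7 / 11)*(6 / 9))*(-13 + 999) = 266732720 / 429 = 621754.59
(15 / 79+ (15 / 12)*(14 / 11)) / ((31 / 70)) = 108325 / 26939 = 4.02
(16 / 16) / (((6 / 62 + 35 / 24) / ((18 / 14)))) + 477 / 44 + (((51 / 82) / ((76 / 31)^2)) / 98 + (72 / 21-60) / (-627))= 6946436083269 / 590735617472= 11.76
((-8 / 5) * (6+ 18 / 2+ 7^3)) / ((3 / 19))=-54416 / 15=-3627.73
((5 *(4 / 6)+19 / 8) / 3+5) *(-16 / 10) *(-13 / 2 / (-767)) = -497 / 5310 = -0.09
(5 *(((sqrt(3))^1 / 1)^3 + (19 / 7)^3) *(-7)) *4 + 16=-136396 / 49 - 420 *sqrt(3)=-3511.05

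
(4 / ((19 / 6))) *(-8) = -192 / 19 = -10.11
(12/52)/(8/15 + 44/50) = 0.16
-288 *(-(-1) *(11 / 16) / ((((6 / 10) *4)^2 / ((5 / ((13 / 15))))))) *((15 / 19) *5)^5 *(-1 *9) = 1710572.32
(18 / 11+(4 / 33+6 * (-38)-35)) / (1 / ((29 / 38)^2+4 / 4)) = -19698985 / 47652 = -413.39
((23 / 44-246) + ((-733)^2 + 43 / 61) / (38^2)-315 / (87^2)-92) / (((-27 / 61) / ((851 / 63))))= -23969378453693 / 22722713244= -1054.86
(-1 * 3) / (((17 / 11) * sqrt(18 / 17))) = -11 * sqrt(34) / 34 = -1.89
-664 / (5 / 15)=-1992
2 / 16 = 1 / 8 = 0.12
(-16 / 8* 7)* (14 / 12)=-49 / 3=-16.33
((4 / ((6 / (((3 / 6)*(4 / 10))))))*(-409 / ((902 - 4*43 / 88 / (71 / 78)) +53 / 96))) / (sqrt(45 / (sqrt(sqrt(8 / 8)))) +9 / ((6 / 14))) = -3252368 / 1012631295 +464624*sqrt(5) / 1012631295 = -0.00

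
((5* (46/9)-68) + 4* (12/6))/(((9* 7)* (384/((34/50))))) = -527/544320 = -0.00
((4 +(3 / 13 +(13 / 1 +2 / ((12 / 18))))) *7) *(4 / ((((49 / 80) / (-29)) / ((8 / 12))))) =-4881280 / 273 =-17880.15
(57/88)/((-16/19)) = -1083/1408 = -0.77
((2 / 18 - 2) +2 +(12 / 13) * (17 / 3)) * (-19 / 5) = -2375 / 117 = -20.30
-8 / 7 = -1.14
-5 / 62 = -0.08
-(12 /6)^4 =-16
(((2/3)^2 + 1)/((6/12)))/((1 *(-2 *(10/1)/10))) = -13/9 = -1.44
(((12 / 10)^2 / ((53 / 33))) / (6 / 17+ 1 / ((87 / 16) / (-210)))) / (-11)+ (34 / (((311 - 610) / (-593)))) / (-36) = -125856367121 / 67268137950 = -1.87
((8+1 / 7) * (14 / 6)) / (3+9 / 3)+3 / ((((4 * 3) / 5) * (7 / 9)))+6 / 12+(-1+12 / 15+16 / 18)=7513 / 1260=5.96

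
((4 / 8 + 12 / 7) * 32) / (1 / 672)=47616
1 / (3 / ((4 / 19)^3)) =64 / 20577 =0.00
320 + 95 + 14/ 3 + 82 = 1505/ 3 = 501.67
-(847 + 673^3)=-304822064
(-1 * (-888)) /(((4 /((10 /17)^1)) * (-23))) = -2220 /391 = -5.68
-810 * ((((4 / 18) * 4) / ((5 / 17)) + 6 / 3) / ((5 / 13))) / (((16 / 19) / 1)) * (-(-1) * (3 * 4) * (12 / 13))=-695628 / 5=-139125.60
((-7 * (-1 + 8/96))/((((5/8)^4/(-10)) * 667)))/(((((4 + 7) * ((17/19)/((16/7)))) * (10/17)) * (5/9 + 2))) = -933888/9588125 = -0.10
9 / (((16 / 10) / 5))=225 / 8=28.12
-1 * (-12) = 12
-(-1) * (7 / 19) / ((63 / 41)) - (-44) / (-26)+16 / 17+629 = 23751214 / 37791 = 628.49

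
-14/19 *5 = -70/19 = -3.68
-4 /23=-0.17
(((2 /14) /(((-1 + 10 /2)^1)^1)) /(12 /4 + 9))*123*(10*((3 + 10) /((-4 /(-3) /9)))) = 71955 /224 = 321.23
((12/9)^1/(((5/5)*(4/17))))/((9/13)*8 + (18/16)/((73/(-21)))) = 129064/118773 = 1.09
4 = 4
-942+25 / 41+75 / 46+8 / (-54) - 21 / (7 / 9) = -49236887 / 50922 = -966.91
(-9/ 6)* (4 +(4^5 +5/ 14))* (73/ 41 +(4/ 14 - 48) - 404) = 5577297021/ 8036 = 694038.95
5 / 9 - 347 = -3118 / 9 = -346.44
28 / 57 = 0.49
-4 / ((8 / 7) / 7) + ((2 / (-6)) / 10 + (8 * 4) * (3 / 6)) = -128 / 15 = -8.53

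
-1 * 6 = -6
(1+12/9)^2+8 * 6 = 481/9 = 53.44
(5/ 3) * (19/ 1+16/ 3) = 365/ 9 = 40.56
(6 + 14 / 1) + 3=23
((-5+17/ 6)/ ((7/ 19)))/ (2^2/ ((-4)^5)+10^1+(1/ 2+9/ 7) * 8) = -31616/ 130539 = -0.24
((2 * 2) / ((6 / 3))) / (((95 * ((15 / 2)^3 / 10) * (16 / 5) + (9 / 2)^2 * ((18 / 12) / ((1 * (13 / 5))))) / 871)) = 181168 / 1335015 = 0.14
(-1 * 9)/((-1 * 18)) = 1/2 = 0.50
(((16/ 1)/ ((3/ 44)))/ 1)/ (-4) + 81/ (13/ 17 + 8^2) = -63215/ 1101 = -57.42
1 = 1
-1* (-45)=45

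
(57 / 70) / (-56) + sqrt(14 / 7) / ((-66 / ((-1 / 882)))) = -57 / 3920 + sqrt(2) / 58212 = -0.01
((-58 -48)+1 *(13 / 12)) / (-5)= 1259 / 60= 20.98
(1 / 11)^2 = 1 / 121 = 0.01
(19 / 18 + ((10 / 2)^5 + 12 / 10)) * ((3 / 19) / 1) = 493.78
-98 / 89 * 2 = -196 / 89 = -2.20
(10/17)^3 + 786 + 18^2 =5454430/4913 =1110.20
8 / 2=4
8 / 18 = 0.44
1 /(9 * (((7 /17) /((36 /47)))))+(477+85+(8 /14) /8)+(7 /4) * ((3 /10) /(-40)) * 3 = 295962473 /526400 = 562.24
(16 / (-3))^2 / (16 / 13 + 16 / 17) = 1768 / 135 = 13.10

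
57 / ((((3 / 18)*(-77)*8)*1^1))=-171 / 308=-0.56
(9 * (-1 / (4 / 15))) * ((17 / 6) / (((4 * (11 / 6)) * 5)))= -2.61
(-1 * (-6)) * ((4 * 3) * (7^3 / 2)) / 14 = 882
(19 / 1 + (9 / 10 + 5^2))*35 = 3143 / 2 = 1571.50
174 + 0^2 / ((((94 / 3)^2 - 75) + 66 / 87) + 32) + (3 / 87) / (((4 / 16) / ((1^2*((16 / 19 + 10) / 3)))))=288446 / 1653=174.50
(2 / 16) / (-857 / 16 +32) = -2 / 345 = -0.01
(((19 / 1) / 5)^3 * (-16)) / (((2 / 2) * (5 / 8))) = -877952 / 625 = -1404.72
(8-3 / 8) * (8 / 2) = 30.50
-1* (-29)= 29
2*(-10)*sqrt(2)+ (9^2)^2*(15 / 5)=19683 -20*sqrt(2)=19654.72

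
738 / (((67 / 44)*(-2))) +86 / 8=-62063 / 268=-231.58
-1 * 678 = -678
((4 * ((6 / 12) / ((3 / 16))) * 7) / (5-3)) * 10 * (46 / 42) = 3680 / 9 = 408.89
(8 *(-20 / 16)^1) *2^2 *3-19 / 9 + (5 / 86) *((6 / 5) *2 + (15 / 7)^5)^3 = 564159936519249300361 / 91865315217397050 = 6141.16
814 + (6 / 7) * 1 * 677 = 9760 / 7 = 1394.29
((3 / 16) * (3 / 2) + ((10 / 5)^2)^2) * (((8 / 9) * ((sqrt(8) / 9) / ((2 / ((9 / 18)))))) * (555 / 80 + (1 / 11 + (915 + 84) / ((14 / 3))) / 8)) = 2704511 * sqrt(2) / 99792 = 38.33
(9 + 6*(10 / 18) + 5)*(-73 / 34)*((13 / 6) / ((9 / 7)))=-86359 / 1377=-62.72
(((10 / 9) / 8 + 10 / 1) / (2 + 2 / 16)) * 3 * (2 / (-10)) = -146 / 51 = -2.86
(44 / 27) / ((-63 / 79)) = -3476 / 1701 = -2.04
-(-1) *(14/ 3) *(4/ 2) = 28/ 3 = 9.33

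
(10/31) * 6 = 60/31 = 1.94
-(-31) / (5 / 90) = 558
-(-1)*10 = 10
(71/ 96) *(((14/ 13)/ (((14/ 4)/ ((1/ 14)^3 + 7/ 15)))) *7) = 1364833/ 1834560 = 0.74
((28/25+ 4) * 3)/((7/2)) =768/175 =4.39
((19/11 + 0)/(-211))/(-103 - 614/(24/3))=76/1668799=0.00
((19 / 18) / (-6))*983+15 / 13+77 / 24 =-473353 / 2808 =-168.57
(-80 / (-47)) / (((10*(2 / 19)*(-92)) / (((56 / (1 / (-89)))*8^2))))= 6060544 / 1081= 5606.42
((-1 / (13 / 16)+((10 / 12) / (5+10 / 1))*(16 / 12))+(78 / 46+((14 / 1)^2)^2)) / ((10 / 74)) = 11475058603 / 40365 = 284282.39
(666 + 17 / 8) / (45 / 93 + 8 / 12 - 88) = -7.69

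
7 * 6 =42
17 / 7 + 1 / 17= 2.49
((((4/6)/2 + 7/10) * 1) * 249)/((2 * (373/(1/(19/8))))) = 5146/35435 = 0.15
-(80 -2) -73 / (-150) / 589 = -6891227 / 88350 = -78.00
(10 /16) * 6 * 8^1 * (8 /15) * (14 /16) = 14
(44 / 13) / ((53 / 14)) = 616 / 689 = 0.89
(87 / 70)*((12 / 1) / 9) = 58 / 35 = 1.66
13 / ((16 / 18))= 14.62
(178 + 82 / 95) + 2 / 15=51014 / 285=179.00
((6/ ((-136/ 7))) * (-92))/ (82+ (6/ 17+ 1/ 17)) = 161/ 467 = 0.34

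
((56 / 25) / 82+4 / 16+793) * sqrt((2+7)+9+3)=3252437 * sqrt(21) / 4100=3635.25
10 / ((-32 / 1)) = -5 / 16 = -0.31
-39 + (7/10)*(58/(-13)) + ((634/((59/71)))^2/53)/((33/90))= 29911.12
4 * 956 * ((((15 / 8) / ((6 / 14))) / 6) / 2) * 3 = 4182.50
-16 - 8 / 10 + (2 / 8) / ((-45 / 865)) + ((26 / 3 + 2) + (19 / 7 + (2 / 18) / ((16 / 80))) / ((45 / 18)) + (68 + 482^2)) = 19520119 / 84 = 232382.37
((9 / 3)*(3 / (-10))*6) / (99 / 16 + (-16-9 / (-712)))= 38448 / 69775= 0.55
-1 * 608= -608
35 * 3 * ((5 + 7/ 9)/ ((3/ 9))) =1820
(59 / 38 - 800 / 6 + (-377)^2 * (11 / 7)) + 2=178126201 / 798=223215.79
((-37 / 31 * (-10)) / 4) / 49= 0.06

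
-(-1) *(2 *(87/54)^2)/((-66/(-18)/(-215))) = -180815/594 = -304.40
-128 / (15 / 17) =-2176 / 15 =-145.07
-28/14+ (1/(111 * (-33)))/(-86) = -630035/315018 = -2.00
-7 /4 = -1.75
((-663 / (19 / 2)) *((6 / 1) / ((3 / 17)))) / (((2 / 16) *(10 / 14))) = -2524704 / 95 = -26575.83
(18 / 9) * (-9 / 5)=-18 / 5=-3.60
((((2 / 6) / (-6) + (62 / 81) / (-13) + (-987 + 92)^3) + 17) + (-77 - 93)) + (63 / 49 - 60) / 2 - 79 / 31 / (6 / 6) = -163816379382122 / 228501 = -716917560.02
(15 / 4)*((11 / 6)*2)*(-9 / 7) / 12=-165 / 112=-1.47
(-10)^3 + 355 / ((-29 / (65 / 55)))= -323615 / 319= -1014.47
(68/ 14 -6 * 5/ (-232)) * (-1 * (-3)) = 12147/ 812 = 14.96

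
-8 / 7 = -1.14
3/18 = 1/6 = 0.17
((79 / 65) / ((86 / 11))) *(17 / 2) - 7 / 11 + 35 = 4388543 / 122980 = 35.69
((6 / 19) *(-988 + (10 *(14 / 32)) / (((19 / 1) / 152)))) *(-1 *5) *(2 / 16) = 14295 / 76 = 188.09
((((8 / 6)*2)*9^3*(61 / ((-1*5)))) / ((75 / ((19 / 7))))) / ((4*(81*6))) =-1159 / 2625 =-0.44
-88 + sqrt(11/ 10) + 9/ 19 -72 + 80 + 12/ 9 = -77.14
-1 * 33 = -33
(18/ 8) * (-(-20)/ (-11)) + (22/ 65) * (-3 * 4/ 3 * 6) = -8733/ 715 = -12.21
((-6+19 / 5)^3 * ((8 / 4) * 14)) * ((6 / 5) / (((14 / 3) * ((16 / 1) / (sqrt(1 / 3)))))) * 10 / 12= -1331 * sqrt(3) / 1000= -2.31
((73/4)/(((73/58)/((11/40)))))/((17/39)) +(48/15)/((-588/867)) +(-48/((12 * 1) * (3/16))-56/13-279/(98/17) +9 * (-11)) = -438209497/2598960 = -168.61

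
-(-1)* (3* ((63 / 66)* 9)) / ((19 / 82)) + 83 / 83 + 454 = 566.23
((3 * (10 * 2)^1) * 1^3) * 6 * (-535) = -192600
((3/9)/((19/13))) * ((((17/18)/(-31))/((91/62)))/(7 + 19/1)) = -17/93366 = -0.00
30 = 30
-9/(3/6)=-18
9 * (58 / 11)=522 / 11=47.45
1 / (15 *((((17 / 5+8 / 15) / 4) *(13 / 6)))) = 24 / 767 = 0.03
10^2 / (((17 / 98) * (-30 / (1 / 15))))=-196 / 153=-1.28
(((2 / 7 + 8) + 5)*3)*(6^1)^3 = 60264 / 7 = 8609.14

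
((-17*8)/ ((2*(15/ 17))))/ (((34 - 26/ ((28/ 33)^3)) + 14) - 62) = 12688256/ 9312675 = 1.36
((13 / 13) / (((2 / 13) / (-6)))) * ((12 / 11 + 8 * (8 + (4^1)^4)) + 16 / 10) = -4536012 / 55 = -82472.95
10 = 10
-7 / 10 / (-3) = 7 / 30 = 0.23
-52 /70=-26 /35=-0.74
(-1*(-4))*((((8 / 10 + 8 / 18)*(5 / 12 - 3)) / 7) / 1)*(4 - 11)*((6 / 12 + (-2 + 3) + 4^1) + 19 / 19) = 83.59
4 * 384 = 1536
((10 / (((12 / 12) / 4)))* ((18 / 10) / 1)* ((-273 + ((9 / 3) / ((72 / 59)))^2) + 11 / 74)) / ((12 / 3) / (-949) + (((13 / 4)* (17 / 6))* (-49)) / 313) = 5067045170421 / 381350453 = 13287.11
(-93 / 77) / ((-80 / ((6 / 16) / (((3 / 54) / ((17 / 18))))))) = 4743 / 49280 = 0.10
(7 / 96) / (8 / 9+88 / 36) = 0.02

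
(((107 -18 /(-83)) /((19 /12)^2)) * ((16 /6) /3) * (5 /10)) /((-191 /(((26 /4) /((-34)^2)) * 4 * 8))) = -29615872 /1653927637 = -0.02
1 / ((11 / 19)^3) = 6859 / 1331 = 5.15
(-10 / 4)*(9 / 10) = -9 / 4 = -2.25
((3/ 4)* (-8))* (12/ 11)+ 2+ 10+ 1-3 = 38/ 11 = 3.45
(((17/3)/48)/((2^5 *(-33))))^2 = 289/23123460096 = 0.00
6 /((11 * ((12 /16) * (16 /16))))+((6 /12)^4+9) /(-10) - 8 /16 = -239 /352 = -0.68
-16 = -16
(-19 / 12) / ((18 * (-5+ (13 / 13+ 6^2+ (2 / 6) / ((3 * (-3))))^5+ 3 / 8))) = -10097379 / 7920318829730185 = -0.00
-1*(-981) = 981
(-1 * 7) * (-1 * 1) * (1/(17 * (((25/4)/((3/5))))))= 84/2125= 0.04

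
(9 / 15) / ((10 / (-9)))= -27 / 50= -0.54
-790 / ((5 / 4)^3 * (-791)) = 10112 / 19775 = 0.51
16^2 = 256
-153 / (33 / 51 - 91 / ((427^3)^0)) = 867 / 512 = 1.69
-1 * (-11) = 11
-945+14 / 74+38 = -33552 / 37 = -906.81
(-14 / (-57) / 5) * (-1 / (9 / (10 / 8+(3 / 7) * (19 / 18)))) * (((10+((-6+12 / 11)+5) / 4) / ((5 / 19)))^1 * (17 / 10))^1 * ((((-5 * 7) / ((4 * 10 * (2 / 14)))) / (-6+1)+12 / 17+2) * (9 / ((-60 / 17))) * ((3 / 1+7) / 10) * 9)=86837751 / 1600000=54.27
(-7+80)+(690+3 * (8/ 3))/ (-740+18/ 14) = 372597/ 5171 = 72.06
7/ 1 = 7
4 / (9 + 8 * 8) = 4 / 73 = 0.05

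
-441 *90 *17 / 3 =-224910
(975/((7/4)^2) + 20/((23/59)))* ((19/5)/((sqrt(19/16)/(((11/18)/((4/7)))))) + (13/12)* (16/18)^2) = 86656960/273861 + 458282* sqrt(19)/1449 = 1695.04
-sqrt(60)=-2 *sqrt(15)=-7.75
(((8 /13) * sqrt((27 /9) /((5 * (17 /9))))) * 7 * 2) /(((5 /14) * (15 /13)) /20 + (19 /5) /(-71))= -1335936 * sqrt(255) /144619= -147.51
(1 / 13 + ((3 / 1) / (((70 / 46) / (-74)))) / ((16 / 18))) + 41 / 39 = -889943 / 5460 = -162.99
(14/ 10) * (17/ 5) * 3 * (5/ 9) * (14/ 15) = 1666/ 225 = 7.40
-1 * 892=-892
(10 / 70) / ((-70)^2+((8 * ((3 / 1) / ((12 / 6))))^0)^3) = 1 / 34307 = 0.00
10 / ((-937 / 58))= -580 / 937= -0.62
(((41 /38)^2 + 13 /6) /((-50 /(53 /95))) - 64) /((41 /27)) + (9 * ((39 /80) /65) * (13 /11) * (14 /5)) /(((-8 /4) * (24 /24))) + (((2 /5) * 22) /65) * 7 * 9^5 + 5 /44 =4497417542226623 /80428634000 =55918.11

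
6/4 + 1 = 5/2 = 2.50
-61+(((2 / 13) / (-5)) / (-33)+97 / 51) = -2154976 / 36465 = -59.10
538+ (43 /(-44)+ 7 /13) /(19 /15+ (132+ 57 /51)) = 10545433243 /19601296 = 538.00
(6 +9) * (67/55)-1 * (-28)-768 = -7939/11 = -721.73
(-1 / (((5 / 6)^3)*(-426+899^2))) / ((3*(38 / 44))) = -0.00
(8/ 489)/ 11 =0.00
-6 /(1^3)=-6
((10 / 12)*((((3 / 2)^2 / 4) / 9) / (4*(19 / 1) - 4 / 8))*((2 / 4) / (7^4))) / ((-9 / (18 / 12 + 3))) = -5 / 69609792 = -0.00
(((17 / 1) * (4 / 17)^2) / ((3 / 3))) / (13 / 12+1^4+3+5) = 0.09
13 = 13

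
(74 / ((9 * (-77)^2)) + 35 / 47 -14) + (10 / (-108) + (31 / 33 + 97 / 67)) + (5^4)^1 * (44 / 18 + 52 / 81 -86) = -156771332094869 / 3024608202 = -51831.95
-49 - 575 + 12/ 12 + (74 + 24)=-525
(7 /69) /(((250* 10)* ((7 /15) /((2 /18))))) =1 /103500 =0.00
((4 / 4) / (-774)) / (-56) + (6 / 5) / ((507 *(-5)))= -82463 / 183128400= -0.00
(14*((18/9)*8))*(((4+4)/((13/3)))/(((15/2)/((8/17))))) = 28672/1105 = 25.95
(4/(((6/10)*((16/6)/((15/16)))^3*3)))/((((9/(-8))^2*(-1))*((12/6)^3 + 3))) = -625/90112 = -0.01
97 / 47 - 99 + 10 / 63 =-286558 / 2961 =-96.78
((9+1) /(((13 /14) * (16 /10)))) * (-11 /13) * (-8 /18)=3850 /1521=2.53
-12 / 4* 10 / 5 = -6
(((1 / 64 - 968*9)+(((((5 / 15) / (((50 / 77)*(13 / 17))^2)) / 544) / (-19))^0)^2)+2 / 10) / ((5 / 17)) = -47386667 / 1600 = -29616.67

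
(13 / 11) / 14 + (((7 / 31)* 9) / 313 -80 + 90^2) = 11984117081 / 1494262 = 8020.09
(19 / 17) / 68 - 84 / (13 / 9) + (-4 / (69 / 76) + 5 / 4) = -15889222 / 259233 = -61.29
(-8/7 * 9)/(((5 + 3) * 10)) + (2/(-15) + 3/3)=31/42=0.74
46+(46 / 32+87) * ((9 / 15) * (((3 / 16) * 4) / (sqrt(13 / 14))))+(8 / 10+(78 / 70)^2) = 2547 * sqrt(182) / 832+58851 / 1225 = 89.34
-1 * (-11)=11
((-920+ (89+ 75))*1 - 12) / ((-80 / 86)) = 4128 / 5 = 825.60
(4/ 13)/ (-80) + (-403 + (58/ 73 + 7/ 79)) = -602947847/ 1499420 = -402.12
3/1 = 3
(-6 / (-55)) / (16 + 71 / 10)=4 / 847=0.00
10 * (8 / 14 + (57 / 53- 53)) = -190520 / 371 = -513.53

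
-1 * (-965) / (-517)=-965 / 517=-1.87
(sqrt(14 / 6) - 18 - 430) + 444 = -4 + sqrt(21) / 3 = -2.47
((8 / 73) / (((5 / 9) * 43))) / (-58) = -36 / 455155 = -0.00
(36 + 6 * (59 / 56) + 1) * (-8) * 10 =-3465.71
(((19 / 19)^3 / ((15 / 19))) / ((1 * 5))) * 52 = 988 / 75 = 13.17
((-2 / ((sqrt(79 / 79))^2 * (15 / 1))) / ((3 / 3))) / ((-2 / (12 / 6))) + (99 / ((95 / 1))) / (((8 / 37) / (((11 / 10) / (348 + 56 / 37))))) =43785803 / 294849600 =0.15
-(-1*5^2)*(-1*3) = -75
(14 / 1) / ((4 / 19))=66.50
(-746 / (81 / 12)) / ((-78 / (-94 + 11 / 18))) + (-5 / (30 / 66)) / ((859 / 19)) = -1079189027 / 8140743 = -132.57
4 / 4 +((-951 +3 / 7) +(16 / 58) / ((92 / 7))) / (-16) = 564103 / 9338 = 60.41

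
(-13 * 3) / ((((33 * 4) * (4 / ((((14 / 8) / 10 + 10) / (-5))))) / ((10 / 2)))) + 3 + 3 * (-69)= -130079 / 640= -203.25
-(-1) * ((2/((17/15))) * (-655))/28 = -41.28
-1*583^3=-198155287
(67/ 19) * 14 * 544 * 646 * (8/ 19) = 7304946.53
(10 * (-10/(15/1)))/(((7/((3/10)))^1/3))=-0.86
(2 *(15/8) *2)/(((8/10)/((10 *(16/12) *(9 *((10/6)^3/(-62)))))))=-15625/186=-84.01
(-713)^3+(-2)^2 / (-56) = -5074539359 / 14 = -362467097.07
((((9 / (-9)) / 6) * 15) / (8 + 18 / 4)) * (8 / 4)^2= -4 / 5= -0.80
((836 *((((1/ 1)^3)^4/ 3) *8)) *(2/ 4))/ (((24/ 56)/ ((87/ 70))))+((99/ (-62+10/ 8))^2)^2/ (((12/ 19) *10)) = 25777412936/ 7971615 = 3233.65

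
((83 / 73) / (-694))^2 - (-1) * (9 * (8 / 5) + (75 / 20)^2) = 1461058958177 / 51332764880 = 28.46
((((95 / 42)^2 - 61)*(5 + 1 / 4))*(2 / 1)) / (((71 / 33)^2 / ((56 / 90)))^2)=-20206131946 / 1905876075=-10.60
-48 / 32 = -3 / 2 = -1.50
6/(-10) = -0.60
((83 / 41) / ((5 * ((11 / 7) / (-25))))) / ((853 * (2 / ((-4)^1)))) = 0.02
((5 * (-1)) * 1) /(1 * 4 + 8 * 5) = -5 /44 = -0.11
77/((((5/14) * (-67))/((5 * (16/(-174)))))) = 8624/5829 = 1.48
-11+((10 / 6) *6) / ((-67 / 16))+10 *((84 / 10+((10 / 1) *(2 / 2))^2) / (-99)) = -161431 / 6633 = -24.34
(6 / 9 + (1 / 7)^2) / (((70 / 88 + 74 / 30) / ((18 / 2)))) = 199980 / 105497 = 1.90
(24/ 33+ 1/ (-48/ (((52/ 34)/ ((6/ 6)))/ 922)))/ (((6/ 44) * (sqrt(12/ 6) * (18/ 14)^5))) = 50576716855 * sqrt(2)/ 66638449872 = 1.07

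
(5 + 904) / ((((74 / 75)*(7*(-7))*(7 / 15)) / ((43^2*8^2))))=-60506676000 / 12691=-4767683.87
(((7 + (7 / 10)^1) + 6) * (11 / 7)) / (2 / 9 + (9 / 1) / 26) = 176319 / 4655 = 37.88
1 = 1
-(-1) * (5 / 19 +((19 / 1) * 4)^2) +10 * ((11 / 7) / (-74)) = 28423946 / 4921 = 5776.05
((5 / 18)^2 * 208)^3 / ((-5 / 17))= -7469800000 / 531441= -14055.75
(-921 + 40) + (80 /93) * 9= -27071 /31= -873.26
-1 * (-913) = 913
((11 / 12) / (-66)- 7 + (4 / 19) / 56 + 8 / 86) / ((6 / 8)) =-2848243 / 308826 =-9.22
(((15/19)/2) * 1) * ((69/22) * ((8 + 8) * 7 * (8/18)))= 12880/209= 61.63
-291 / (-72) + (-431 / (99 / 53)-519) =-590591 / 792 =-745.70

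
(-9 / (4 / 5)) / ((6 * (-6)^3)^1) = 5 / 576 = 0.01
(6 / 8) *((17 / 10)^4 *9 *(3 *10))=6765201 / 4000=1691.30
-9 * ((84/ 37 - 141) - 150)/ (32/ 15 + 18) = 1442205/ 11174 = 129.07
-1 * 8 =-8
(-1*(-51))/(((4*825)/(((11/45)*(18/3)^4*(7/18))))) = 238/125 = 1.90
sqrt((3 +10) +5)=3* sqrt(2)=4.24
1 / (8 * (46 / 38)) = 19 / 184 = 0.10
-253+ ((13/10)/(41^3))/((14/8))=-610295429/2412235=-253.00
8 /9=0.89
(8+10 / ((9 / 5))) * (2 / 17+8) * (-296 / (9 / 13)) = -21594976 / 459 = -47047.88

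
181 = 181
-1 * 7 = -7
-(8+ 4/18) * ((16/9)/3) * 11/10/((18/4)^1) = -13024/10935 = -1.19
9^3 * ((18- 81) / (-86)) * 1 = 534.03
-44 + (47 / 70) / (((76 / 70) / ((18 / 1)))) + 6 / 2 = -1135 / 38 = -29.87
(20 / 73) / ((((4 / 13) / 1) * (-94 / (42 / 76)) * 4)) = -1365 / 1043024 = -0.00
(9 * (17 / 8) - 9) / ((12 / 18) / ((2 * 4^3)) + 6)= 1.69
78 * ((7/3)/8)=91/4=22.75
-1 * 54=-54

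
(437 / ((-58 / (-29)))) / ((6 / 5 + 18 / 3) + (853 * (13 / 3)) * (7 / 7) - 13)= 6555 / 110716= 0.06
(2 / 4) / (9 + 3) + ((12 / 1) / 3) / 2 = 2.04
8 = 8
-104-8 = -112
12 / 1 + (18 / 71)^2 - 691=-3422515 / 5041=-678.94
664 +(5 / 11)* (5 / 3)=21937 / 33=664.76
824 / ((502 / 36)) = 14832 / 251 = 59.09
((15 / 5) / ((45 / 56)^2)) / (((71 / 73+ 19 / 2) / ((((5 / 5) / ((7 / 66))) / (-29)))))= -130816 / 906975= -0.14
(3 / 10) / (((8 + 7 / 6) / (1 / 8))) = 9 / 2200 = 0.00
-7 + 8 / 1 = 1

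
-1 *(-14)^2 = -196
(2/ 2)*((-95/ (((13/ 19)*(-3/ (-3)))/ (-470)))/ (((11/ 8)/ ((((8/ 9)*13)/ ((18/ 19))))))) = 578896.52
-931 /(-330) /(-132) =-931 /43560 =-0.02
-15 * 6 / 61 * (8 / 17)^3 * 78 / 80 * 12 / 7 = -539136 / 2097851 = -0.26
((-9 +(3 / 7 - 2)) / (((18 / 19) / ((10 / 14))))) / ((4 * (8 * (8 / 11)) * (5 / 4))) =-7733 / 28224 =-0.27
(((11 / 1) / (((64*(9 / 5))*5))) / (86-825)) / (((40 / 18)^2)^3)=-649539 / 3026944000000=-0.00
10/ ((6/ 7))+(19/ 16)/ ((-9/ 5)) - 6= 721/ 144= 5.01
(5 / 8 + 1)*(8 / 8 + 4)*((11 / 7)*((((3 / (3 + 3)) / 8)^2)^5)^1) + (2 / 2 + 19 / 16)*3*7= 2828493662454475 / 61572651155456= 45.94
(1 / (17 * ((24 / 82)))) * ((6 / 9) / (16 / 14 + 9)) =287 / 21726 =0.01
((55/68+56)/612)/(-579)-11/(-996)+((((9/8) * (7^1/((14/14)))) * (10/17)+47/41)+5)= 884718924667/81997544592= 10.79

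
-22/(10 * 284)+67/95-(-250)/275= 1.61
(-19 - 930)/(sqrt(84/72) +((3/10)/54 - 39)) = 25.03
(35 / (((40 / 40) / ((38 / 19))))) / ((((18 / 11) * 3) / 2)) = 770 / 27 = 28.52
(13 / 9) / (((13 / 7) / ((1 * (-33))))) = -77 / 3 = -25.67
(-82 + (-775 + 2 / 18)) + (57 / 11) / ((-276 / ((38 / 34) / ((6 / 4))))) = -66339707 / 77418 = -856.90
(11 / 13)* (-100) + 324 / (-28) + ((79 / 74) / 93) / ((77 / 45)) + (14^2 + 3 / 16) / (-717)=-1270444357025 / 13171542384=-96.45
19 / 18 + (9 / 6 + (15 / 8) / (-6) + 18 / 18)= 467 / 144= 3.24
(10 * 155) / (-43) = -1550 / 43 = -36.05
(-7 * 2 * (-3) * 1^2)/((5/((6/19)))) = 252/95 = 2.65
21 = 21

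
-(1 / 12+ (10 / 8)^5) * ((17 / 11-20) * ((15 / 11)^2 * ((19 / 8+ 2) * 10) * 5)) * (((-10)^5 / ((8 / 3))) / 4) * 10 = -6014202099609375 / 2725888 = -2206327662.62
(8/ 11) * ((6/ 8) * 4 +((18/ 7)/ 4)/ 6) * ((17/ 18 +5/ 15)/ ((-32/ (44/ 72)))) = -667/ 12096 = -0.06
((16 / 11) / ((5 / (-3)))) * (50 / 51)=-160 / 187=-0.86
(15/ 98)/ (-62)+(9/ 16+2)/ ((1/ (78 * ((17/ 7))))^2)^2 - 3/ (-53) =3299482355.82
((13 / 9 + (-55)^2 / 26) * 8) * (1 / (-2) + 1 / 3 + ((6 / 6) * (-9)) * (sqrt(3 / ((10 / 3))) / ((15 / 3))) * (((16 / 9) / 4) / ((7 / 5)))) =-220504 * sqrt(10) / 1365- 55126 / 351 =-667.89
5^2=25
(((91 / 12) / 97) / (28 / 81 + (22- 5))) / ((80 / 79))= 194103 / 43611200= 0.00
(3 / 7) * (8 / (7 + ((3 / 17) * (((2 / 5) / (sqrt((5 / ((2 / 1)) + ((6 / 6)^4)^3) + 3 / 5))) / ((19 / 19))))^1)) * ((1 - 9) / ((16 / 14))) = -9953160 / 2902933 + 2448 * sqrt(410) / 2902933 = -3.41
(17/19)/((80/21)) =0.23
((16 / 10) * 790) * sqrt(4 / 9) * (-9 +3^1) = -5056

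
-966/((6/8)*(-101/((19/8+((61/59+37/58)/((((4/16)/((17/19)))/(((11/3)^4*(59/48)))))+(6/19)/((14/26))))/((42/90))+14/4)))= 383411150092/10518039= 36452.72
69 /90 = 23 /30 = 0.77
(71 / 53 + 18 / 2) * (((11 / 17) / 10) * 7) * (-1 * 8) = -168784 / 4505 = -37.47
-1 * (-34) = 34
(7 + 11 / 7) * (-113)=-6780 / 7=-968.57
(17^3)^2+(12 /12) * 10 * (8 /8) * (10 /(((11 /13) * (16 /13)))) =1062057261 /44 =24137665.02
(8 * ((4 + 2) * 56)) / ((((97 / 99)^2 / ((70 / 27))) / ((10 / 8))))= 85377600 / 9409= 9074.04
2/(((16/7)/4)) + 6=19/2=9.50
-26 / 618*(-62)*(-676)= -544856 / 309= -1763.29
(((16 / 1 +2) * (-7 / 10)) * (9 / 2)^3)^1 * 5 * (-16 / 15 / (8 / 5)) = 15309 / 4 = 3827.25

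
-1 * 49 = -49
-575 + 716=141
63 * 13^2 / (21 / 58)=29406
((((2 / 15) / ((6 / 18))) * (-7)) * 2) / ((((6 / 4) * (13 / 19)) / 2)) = -2128 / 195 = -10.91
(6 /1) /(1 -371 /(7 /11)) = -1 /97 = -0.01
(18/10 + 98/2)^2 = 64516/25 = 2580.64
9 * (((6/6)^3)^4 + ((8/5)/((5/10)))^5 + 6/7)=66425913/21875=3036.61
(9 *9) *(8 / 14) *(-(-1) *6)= 1944 / 7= 277.71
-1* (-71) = 71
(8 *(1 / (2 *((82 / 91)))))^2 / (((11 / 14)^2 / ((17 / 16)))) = 6898073 / 203401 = 33.91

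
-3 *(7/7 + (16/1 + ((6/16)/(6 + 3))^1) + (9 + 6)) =-96.12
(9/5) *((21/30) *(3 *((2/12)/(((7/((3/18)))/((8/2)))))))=3/50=0.06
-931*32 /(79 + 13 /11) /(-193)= 3344 /1737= 1.93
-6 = -6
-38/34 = -19/17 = -1.12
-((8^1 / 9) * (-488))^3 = 59501707264 / 729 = 81620997.62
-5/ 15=-1/ 3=-0.33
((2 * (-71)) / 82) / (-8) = 71 / 328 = 0.22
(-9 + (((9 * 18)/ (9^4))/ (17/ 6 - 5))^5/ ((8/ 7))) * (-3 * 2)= 95897677083310/ 1775882908917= 54.00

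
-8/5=-1.60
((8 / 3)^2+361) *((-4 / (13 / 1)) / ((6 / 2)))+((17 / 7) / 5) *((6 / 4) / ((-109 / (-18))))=-50395271 / 1339065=-37.63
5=5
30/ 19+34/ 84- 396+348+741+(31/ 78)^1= 1202314/ 1729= 695.38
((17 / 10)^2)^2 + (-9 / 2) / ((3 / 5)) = 0.85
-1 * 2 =-2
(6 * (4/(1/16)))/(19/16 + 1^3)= 6144/35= 175.54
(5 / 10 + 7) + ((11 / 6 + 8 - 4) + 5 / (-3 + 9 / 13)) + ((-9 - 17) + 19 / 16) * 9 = -212.15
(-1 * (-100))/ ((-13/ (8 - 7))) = -100/ 13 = -7.69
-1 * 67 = -67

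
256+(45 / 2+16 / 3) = 1703 / 6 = 283.83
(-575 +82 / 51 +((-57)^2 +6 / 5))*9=2047758 / 85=24091.27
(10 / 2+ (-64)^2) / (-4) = -4101 / 4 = -1025.25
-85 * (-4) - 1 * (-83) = 423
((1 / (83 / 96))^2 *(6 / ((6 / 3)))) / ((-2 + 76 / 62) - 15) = -285696 / 1122907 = -0.25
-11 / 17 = -0.65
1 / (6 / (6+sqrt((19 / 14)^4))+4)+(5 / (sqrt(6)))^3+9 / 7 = 76675 / 51268+125 * sqrt(6) / 36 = 10.00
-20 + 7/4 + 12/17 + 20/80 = -17.29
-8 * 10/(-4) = 20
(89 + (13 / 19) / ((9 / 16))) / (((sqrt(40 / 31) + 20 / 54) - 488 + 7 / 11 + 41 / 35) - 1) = -2795243861696055 / 15083496261267541 - 370440066150 * sqrt(310) / 15083496261267541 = -0.19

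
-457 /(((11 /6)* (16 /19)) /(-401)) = 118700.56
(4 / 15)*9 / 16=3 / 20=0.15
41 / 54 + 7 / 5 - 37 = -9407 / 270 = -34.84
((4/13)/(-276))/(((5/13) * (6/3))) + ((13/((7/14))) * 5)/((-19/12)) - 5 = -1141969/13110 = -87.11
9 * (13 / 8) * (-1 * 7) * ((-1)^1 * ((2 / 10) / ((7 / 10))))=29.25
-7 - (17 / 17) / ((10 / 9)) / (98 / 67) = -7463 / 980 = -7.62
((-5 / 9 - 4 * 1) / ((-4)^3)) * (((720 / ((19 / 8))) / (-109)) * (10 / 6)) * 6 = -4100 / 2071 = -1.98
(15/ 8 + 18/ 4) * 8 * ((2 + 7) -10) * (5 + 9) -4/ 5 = -3574/ 5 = -714.80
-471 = -471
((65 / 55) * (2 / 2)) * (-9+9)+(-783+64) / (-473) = 719 / 473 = 1.52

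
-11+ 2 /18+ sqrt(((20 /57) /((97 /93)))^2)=-175034 /16587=-10.55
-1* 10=-10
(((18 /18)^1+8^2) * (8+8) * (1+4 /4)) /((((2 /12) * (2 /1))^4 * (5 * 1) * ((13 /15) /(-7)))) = -272160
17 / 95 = 0.18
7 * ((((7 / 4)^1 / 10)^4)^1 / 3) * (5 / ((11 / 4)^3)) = 16807 / 31944000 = 0.00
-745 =-745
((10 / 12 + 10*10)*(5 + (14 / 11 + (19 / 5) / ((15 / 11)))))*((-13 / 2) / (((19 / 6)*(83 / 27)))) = -4809519 / 7885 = -609.96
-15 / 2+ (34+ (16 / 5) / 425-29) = -10593 / 4250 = -2.49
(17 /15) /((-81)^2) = 17 /98415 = 0.00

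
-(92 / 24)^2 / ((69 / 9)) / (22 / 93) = -713 / 88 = -8.10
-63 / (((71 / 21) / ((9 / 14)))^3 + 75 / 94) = -116562726 / 270625297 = -0.43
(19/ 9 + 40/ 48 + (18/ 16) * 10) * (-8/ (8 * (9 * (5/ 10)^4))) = -2044/ 81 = -25.23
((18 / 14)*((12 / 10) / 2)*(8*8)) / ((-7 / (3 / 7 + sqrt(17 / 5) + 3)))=-41472 / 1715 - 1728*sqrt(85) / 1225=-37.19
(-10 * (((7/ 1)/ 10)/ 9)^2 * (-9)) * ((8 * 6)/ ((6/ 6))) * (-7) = -2744/ 15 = -182.93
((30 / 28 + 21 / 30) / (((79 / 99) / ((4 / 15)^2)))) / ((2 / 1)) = 0.08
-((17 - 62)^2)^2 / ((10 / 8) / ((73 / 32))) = -59869125 / 8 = -7483640.62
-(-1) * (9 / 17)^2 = 81 / 289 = 0.28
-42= -42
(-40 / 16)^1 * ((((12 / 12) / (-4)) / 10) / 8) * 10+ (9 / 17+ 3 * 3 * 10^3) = 9792661 / 1088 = 9000.61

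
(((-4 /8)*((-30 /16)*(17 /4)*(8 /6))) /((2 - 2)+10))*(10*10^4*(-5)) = -265625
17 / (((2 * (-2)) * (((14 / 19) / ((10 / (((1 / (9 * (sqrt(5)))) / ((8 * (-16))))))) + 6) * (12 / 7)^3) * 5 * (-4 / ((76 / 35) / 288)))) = 2104991 * sqrt(5) / 18626807070296640 + 114270940 / 2155880447951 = 0.00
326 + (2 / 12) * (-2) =977 / 3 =325.67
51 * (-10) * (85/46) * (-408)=8843400/23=384495.65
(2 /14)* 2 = 0.29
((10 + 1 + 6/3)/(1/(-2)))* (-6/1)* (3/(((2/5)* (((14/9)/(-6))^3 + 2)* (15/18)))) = 27634932/39023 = 708.17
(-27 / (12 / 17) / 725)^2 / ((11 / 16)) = 23409 / 5781875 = 0.00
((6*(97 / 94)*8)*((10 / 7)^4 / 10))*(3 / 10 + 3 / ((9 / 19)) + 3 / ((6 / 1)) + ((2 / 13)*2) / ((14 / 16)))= 1585678400 / 10269077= 154.41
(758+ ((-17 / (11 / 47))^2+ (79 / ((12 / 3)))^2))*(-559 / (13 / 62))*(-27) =447622406415 / 968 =462419841.34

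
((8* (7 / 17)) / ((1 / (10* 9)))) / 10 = 504 / 17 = 29.65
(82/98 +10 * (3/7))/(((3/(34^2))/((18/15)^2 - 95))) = -184673.44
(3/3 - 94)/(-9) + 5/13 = 10.72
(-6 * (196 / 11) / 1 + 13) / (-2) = 1033 / 22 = 46.95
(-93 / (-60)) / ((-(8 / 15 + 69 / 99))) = -1023 / 812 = -1.26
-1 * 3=-3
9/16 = 0.56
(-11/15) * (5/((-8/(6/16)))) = 11/64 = 0.17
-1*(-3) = 3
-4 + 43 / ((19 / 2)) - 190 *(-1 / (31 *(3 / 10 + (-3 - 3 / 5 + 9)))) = 2830 / 1767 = 1.60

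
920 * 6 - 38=5482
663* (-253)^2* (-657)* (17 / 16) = -473989653423 / 16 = -29624353338.94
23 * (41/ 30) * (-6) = -943/ 5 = -188.60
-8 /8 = -1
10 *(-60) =-600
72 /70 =36 /35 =1.03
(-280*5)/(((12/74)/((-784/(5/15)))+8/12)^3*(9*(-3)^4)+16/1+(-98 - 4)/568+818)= -60656836077752320/45481943373514701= -1.33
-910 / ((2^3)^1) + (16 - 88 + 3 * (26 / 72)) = -554 / 3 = -184.67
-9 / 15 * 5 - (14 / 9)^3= -4931 / 729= -6.76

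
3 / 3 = 1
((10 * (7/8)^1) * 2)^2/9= 1225/36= 34.03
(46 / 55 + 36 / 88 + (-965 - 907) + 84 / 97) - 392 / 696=-1736321687 / 928290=-1870.45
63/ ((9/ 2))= 14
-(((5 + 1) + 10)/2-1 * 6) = -2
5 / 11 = 0.45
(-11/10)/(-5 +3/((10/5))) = 11/35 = 0.31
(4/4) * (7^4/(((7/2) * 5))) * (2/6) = 686/15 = 45.73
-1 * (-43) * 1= 43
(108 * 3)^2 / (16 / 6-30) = -157464 / 41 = -3840.59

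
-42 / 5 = -8.40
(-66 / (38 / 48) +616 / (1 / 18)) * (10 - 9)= 209088 / 19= 11004.63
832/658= 416/329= 1.26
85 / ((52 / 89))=7565 / 52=145.48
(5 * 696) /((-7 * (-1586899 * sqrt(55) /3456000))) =145.99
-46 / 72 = -23 / 36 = -0.64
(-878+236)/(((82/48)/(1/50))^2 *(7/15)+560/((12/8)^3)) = -30816/171395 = -0.18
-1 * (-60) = 60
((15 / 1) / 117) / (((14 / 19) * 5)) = 19 / 546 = 0.03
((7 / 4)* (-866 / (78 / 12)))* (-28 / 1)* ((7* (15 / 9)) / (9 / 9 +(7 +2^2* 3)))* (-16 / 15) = -2376304 / 585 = -4062.06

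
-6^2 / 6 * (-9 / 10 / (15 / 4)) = 36 / 25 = 1.44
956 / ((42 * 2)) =239 / 21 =11.38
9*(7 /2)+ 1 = 65 /2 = 32.50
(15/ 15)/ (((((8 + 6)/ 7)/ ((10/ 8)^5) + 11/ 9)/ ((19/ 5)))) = 2.02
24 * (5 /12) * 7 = 70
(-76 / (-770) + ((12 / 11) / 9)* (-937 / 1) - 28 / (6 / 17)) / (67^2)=-74232 / 1728265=-0.04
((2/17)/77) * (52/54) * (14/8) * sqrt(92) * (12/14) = 0.02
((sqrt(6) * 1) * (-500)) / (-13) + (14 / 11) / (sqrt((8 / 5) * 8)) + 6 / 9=7 * sqrt(5) / 44 + 2 / 3 + 500 * sqrt(6) / 13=95.23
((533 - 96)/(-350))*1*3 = -1311/350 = -3.75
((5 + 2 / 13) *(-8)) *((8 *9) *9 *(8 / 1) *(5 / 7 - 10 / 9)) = 84817.58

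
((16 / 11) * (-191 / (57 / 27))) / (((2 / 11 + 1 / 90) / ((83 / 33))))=-1715.60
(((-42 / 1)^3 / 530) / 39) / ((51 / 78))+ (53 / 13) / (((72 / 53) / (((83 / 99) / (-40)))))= -18517506599 / 3339610560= -5.54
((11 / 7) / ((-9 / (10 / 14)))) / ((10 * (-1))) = 11 / 882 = 0.01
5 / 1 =5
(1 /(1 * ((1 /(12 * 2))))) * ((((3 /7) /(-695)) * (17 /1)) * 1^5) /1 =-1224 /4865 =-0.25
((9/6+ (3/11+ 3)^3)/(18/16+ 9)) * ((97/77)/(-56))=-3146195/38740086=-0.08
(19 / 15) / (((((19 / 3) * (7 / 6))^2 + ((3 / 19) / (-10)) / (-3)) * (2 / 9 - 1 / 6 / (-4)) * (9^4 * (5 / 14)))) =8512 / 226883295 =0.00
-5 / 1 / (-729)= 5 / 729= 0.01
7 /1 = 7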